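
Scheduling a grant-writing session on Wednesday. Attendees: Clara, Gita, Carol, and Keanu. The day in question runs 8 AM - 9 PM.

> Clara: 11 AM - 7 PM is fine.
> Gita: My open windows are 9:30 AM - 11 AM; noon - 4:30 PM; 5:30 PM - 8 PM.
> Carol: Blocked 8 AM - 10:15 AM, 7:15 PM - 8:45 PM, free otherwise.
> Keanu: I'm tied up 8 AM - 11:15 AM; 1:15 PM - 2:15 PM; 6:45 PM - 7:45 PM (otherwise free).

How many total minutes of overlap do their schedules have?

285

Clara free: 11:00-19:00.
Gita free: 09:30-11:00, 12:00-16:30, 17:30-20:00.
Carol free: 10:15-19:15, 20:45-21:00 (invert busy blocks within the working day).
Keanu free: 11:15-13:15, 14:15-18:45, 19:45-21:00 (invert busy blocks within the working day).
Clara ∩ Gita: 12:00-16:30, 17:30-19:00.
Clara ∩ Gita ∩ Carol: 12:00-16:30, 17:30-19:00.
Clara ∩ Gita ∩ Carol ∩ Keanu: 12:00-13:15, 14:15-16:30, 17:30-18:45.
Summing the common windows: 75 + 135 + 75 = 285 minutes.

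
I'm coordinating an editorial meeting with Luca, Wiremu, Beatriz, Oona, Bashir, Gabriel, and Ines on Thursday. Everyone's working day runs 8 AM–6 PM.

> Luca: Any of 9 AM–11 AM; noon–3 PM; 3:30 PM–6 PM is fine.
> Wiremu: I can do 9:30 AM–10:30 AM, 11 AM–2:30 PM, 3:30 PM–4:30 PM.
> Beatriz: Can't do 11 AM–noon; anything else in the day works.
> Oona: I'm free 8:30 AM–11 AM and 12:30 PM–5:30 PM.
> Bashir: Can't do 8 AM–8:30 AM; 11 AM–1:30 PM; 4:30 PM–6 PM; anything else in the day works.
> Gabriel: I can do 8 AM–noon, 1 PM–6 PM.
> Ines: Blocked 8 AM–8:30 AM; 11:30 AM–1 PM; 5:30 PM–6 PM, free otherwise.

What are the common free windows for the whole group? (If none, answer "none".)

09:30-10:30, 13:30-14:30, 15:30-16:30

Luca free: 09:00-11:00, 12:00-15:00, 15:30-18:00.
Wiremu free: 09:30-10:30, 11:00-14:30, 15:30-16:30.
Beatriz free: 08:00-11:00, 12:00-18:00 (invert busy blocks within the working day).
Oona free: 08:30-11:00, 12:30-17:30.
Bashir free: 08:30-11:00, 13:30-16:30 (invert busy blocks within the working day).
Gabriel free: 08:00-12:00, 13:00-18:00.
Ines free: 08:30-11:30, 13:00-17:30 (invert busy blocks within the working day).
Luca ∩ Wiremu: 09:30-10:30, 12:00-14:30, 15:30-16:30.
Luca ∩ Wiremu ∩ Beatriz: 09:30-10:30, 12:00-14:30, 15:30-16:30.
Luca ∩ Wiremu ∩ Beatriz ∩ Oona: 09:30-10:30, 12:30-14:30, 15:30-16:30.
Luca ∩ Wiremu ∩ Beatriz ∩ Oona ∩ Bashir: 09:30-10:30, 13:30-14:30, 15:30-16:30.
Luca ∩ Wiremu ∩ Beatriz ∩ Oona ∩ Bashir ∩ Gabriel: 09:30-10:30, 13:30-14:30, 15:30-16:30.
Luca ∩ Wiremu ∩ Beatriz ∩ Oona ∩ Bashir ∩ Gabriel ∩ Ines: 09:30-10:30, 13:30-14:30, 15:30-16:30.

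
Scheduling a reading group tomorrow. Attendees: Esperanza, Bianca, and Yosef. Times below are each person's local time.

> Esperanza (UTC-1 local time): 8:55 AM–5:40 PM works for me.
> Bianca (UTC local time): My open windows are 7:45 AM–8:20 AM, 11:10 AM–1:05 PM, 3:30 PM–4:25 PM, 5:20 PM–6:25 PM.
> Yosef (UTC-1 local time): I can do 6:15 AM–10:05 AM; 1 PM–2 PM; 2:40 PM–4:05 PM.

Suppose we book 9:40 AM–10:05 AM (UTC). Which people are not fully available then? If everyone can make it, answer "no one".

Esperanza in UTC: 09:55-18:40 (add 1h to convert from UTC-1).
Bianca in UTC: 07:45-08:20, 11:10-13:05, 15:30-16:25, 17:20-18:25.
Yosef in UTC: 07:15-11:05, 14:00-15:00, 15:40-17:05 (add 1h to convert from UTC-1).
Esperanza: not fully free for 09:40-10:05. Bianca: not fully free for 09:40-10:05. Yosef: free for 09:40-10:05.

Bianca, Esperanza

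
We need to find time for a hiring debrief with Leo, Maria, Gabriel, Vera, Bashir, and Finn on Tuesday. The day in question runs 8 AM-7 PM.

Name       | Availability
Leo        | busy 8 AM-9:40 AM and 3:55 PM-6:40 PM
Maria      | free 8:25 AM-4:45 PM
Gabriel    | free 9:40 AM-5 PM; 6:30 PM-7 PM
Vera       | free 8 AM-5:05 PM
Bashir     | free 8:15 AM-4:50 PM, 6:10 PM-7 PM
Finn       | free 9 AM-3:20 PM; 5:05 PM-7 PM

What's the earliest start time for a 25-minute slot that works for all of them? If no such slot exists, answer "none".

09:40

Leo free: 09:40-15:55, 18:40-19:00 (invert busy blocks within the working day).
Maria free: 08:25-16:45.
Gabriel free: 09:40-17:00, 18:30-19:00.
Vera free: 08:00-17:05.
Bashir free: 08:15-16:50, 18:10-19:00.
Finn free: 09:00-15:20, 17:05-19:00.
Leo ∩ Maria: 09:40-15:55.
Leo ∩ Maria ∩ Gabriel: 09:40-15:55.
Leo ∩ Maria ∩ Gabriel ∩ Vera: 09:40-15:55.
Leo ∩ Maria ∩ Gabriel ∩ Vera ∩ Bashir: 09:40-15:55.
Leo ∩ Maria ∩ Gabriel ∩ Vera ∩ Bashir ∩ Finn: 09:40-15:20.
The first common window of at least 25 minutes is 09:40-15:20, so the earliest start is 09:40.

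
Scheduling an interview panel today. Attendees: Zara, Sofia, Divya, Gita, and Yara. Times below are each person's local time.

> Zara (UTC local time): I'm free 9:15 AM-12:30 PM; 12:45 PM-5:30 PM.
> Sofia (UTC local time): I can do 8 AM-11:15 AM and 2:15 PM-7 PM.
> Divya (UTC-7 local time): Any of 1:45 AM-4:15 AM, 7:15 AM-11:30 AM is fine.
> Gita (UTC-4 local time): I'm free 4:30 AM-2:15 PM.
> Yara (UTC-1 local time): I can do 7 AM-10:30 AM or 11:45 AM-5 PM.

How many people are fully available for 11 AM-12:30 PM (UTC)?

Zara in UTC: 09:15-12:30, 12:45-17:30.
Sofia in UTC: 08:00-11:15, 14:15-19:00.
Divya in UTC: 08:45-11:15, 14:15-18:30 (add 7h to convert from UTC-7).
Gita in UTC: 08:30-18:15 (add 4h to convert from UTC-4).
Yara in UTC: 08:00-11:30, 12:45-18:00 (add 1h to convert from UTC-1).
Zara and Gita can make the full 11:00-12:30 slot — that's 2.

2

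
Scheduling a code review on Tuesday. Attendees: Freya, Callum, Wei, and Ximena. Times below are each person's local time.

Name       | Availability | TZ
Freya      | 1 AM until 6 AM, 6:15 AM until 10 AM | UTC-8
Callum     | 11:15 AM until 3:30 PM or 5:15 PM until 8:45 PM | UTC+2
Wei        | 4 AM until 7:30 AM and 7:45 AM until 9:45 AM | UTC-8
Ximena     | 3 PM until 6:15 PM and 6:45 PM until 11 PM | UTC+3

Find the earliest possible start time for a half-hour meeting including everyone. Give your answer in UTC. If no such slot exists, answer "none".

12:00

Freya in UTC: 09:00-14:00, 14:15-18:00 (add 8h to convert from UTC-8).
Callum in UTC: 09:15-13:30, 15:15-18:45 (subtract 2h to convert from UTC+2).
Wei in UTC: 12:00-15:30, 15:45-17:45 (add 8h to convert from UTC-8).
Ximena in UTC: 12:00-15:15, 15:45-20:00 (subtract 3h to convert from UTC+3).
Freya ∩ Callum: 09:15-13:30, 15:15-18:00.
Freya ∩ Callum ∩ Wei: 12:00-13:30, 15:15-15:30, 15:45-17:45.
Freya ∩ Callum ∩ Wei ∩ Ximena: 12:00-13:30, 15:45-17:45.
Those are the intersection windows.
The first common window of at least 30 minutes is 12:00-13:30, so the earliest start is 12:00.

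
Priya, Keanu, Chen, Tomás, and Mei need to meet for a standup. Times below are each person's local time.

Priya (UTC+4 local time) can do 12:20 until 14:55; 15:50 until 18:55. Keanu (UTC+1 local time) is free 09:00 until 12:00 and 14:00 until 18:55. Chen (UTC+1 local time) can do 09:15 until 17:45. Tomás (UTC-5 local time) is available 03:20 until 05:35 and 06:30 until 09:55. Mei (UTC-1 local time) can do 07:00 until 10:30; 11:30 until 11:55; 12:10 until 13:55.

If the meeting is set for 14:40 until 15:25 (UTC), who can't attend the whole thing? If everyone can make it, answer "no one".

Priya in UTC: 08:20-10:55, 11:50-14:55 (subtract 4h to convert from UTC+4).
Keanu in UTC: 08:00-11:00, 13:00-17:55 (subtract 1h to convert from UTC+1).
Chen in UTC: 08:15-16:45 (subtract 1h to convert from UTC+1).
Tomás in UTC: 08:20-10:35, 11:30-14:55 (add 5h to convert from UTC-5).
Mei in UTC: 08:00-11:30, 12:30-12:55, 13:10-14:55 (add 1h to convert from UTC-1).
Priya: not fully free for 14:40-15:25. Keanu: free for 14:40-15:25. Chen: free for 14:40-15:25. Tomás: not fully free for 14:40-15:25. Mei: not fully free for 14:40-15:25.

Mei, Priya, Tomás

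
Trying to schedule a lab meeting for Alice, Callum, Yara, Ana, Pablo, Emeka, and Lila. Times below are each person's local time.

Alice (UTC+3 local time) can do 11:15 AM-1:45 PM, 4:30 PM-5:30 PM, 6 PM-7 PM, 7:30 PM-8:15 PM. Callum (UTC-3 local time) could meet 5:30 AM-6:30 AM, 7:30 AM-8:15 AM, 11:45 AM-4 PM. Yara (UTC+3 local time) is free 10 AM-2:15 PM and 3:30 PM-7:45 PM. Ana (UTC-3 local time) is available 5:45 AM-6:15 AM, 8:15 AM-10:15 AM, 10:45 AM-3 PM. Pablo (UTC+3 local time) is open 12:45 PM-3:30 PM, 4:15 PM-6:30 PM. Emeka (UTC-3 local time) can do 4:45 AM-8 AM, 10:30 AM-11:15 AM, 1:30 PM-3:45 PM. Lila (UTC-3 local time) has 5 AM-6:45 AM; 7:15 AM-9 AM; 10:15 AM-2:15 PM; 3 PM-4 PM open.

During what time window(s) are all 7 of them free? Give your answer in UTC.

none

Alice in UTC: 08:15-10:45, 13:30-14:30, 15:00-16:00, 16:30-17:15 (subtract 3h to convert from UTC+3).
Callum in UTC: 08:30-09:30, 10:30-11:15, 14:45-19:00 (add 3h to convert from UTC-3).
Yara in UTC: 07:00-11:15, 12:30-16:45 (subtract 3h to convert from UTC+3).
Ana in UTC: 08:45-09:15, 11:15-13:15, 13:45-18:00 (add 3h to convert from UTC-3).
Pablo in UTC: 09:45-12:30, 13:15-15:30 (subtract 3h to convert from UTC+3).
Emeka in UTC: 07:45-11:00, 13:30-14:15, 16:30-18:45 (add 3h to convert from UTC-3).
Lila in UTC: 08:00-09:45, 10:15-12:00, 13:15-17:15, 18:00-19:00 (add 3h to convert from UTC-3).
Alice ∩ Callum: 08:30-09:30, 10:30-10:45, 15:00-16:00, 16:30-17:15.
Alice ∩ Callum ∩ Yara: 08:30-09:30, 10:30-10:45, 15:00-16:00, 16:30-16:45.
Alice ∩ Callum ∩ Yara ∩ Ana: 08:45-09:15, 15:00-16:00, 16:30-16:45.
Alice ∩ Callum ∩ Yara ∩ Ana ∩ Pablo: 15:00-15:30.
Alice ∩ Callum ∩ Yara ∩ Ana ∩ Pablo ∩ Emeka: ∅.
Alice ∩ Callum ∩ Yara ∩ Ana ∩ Pablo ∩ Emeka ∩ Lila: ∅.
There is no time when everyone is free.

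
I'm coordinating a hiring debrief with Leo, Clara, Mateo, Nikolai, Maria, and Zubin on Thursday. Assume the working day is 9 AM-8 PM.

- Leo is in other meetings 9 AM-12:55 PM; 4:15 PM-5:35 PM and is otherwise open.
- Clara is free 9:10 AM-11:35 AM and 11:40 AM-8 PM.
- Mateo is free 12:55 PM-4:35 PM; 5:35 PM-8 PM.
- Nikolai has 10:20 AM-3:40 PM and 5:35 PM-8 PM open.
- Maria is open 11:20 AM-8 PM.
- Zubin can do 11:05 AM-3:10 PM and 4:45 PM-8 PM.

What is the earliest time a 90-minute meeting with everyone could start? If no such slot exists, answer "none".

Leo free: 12:55-16:15, 17:35-20:00 (invert busy blocks within the working day).
Clara free: 09:10-11:35, 11:40-20:00.
Mateo free: 12:55-16:35, 17:35-20:00.
Nikolai free: 10:20-15:40, 17:35-20:00.
Maria free: 11:20-20:00.
Zubin free: 11:05-15:10, 16:45-20:00.
Leo ∩ Clara: 12:55-16:15, 17:35-20:00.
Leo ∩ Clara ∩ Mateo: 12:55-16:15, 17:35-20:00.
Leo ∩ Clara ∩ Mateo ∩ Nikolai: 12:55-15:40, 17:35-20:00.
Leo ∩ Clara ∩ Mateo ∩ Nikolai ∩ Maria: 12:55-15:40, 17:35-20:00.
Leo ∩ Clara ∩ Mateo ∩ Nikolai ∩ Maria ∩ Zubin: 12:55-15:10, 17:35-20:00.
The first common window of at least 90 minutes is 12:55-15:10, so the earliest start is 12:55.

12:55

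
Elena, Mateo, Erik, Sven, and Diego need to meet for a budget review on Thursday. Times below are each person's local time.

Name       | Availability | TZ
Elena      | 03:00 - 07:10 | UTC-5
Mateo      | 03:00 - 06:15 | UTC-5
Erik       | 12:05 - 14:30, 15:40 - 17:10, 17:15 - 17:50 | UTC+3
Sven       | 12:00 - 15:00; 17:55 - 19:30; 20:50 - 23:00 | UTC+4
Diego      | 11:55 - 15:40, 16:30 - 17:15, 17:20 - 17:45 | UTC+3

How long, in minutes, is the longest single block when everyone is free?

115

Elena in UTC: 08:00-12:10 (add 5h to convert from UTC-5).
Mateo in UTC: 08:00-11:15 (add 5h to convert from UTC-5).
Erik in UTC: 09:05-11:30, 12:40-14:10, 14:15-14:50 (subtract 3h to convert from UTC+3).
Sven in UTC: 08:00-11:00, 13:55-15:30, 16:50-19:00 (subtract 4h to convert from UTC+4).
Diego in UTC: 08:55-12:40, 13:30-14:15, 14:20-14:45 (subtract 3h to convert from UTC+3).
Elena ∩ Mateo: 08:00-11:15.
Elena ∩ Mateo ∩ Erik: 09:05-11:15.
Elena ∩ Mateo ∩ Erik ∩ Sven: 09:05-11:00.
Elena ∩ Mateo ∩ Erik ∩ Sven ∩ Diego: 09:05-11:00.
So the common availability across everyone is 09:05-11:00.
The longest is 09:05-11:00 at 115 minutes.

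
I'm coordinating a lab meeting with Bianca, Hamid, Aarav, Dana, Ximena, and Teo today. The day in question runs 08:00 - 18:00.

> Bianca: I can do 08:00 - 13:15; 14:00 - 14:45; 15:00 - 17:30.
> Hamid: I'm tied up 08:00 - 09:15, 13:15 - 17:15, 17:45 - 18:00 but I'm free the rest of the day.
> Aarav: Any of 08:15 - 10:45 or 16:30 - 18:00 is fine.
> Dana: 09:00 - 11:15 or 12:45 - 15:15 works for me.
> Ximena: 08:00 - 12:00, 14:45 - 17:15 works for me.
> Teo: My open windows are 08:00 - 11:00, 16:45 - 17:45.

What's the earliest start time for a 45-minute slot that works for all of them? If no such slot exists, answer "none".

Bianca free: 08:00-13:15, 14:00-14:45, 15:00-17:30.
Hamid free: 09:15-13:15, 17:15-17:45 (invert busy blocks within the working day).
Aarav free: 08:15-10:45, 16:30-18:00.
Dana free: 09:00-11:15, 12:45-15:15.
Ximena free: 08:00-12:00, 14:45-17:15.
Teo free: 08:00-11:00, 16:45-17:45.
Bianca ∩ Hamid: 09:15-13:15, 17:15-17:30.
Bianca ∩ Hamid ∩ Aarav: 09:15-10:45, 17:15-17:30.
Bianca ∩ Hamid ∩ Aarav ∩ Dana: 09:15-10:45.
Bianca ∩ Hamid ∩ Aarav ∩ Dana ∩ Ximena: 09:15-10:45.
Bianca ∩ Hamid ∩ Aarav ∩ Dana ∩ Ximena ∩ Teo: 09:15-10:45.
The first common window of at least 45 minutes is 09:15-10:45, so the earliest start is 09:15.

09:15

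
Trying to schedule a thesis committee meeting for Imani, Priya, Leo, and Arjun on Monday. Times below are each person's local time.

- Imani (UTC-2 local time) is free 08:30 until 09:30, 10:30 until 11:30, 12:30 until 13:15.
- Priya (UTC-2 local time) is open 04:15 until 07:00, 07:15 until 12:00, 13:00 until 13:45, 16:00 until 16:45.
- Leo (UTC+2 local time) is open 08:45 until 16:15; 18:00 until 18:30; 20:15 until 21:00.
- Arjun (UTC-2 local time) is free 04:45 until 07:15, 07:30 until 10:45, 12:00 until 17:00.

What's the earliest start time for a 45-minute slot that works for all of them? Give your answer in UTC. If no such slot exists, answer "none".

Imani in UTC: 10:30-11:30, 12:30-13:30, 14:30-15:15 (add 2h to convert from UTC-2).
Priya in UTC: 06:15-09:00, 09:15-14:00, 15:00-15:45, 18:00-18:45 (add 2h to convert from UTC-2).
Leo in UTC: 06:45-14:15, 16:00-16:30, 18:15-19:00 (subtract 2h to convert from UTC+2).
Arjun in UTC: 06:45-09:15, 09:30-12:45, 14:00-19:00 (add 2h to convert from UTC-2).
Imani ∩ Priya: 10:30-11:30, 12:30-13:30, 15:00-15:15.
Imani ∩ Priya ∩ Leo: 10:30-11:30, 12:30-13:30.
Imani ∩ Priya ∩ Leo ∩ Arjun: 10:30-11:30, 12:30-12:45.
The first common window of at least 45 minutes is 10:30-11:30, so the earliest start is 10:30.

10:30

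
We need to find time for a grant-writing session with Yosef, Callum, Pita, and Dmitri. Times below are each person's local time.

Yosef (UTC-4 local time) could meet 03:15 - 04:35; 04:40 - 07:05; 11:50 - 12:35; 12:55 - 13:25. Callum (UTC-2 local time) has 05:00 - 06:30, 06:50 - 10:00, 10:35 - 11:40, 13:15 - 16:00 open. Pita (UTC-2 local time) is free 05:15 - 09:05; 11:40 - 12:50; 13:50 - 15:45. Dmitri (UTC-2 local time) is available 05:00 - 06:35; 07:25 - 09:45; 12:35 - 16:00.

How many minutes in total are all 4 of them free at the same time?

250

Yosef in UTC: 07:15-08:35, 08:40-11:05, 15:50-16:35, 16:55-17:25 (add 4h to convert from UTC-4).
Callum in UTC: 07:00-08:30, 08:50-12:00, 12:35-13:40, 15:15-18:00 (add 2h to convert from UTC-2).
Pita in UTC: 07:15-11:05, 13:40-14:50, 15:50-17:45 (add 2h to convert from UTC-2).
Dmitri in UTC: 07:00-08:35, 09:25-11:45, 14:35-18:00 (add 2h to convert from UTC-2).
Yosef ∩ Callum: 07:15-08:30, 08:50-11:05, 15:50-16:35, 16:55-17:25.
Yosef ∩ Callum ∩ Pita: 07:15-08:30, 08:50-11:05, 15:50-16:35, 16:55-17:25.
Yosef ∩ Callum ∩ Pita ∩ Dmitri: 07:15-08:30, 09:25-11:05, 15:50-16:35, 16:55-17:25.
Summing the common windows: 75 + 100 + 45 + 30 = 250 minutes.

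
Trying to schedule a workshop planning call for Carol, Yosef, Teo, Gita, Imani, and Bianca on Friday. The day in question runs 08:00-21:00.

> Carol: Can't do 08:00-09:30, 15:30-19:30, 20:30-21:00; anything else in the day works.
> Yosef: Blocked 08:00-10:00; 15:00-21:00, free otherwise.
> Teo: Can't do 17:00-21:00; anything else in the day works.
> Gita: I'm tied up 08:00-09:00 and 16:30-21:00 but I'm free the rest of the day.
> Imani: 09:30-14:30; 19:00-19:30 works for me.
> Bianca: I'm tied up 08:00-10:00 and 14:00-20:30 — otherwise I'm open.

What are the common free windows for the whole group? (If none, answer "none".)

Carol free: 09:30-15:30, 19:30-20:30 (invert busy blocks within the working day).
Yosef free: 10:00-15:00 (invert busy blocks within the working day).
Teo free: 08:00-17:00 (invert busy blocks within the working day).
Gita free: 09:00-16:30 (invert busy blocks within the working day).
Imani free: 09:30-14:30, 19:00-19:30.
Bianca free: 10:00-14:00, 20:30-21:00 (invert busy blocks within the working day).
Carol ∩ Yosef: 10:00-15:00.
Carol ∩ Yosef ∩ Teo: 10:00-15:00.
Carol ∩ Yosef ∩ Teo ∩ Gita: 10:00-15:00.
Carol ∩ Yosef ∩ Teo ∩ Gita ∩ Imani: 10:00-14:30.
Carol ∩ Yosef ∩ Teo ∩ Gita ∩ Imani ∩ Bianca: 10:00-14:00.

10:00-14:00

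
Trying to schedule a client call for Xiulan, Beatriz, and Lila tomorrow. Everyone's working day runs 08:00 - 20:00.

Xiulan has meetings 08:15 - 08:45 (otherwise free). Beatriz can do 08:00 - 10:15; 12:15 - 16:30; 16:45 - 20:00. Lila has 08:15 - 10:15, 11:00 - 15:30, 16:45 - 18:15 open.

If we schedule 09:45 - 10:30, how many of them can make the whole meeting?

1

Xiulan free: 08:00-08:15, 08:45-20:00 (invert busy blocks within the working day).
Beatriz free: 08:00-10:15, 12:15-16:30, 16:45-20:00.
Lila free: 08:15-10:15, 11:00-15:30, 16:45-18:15.
Xiulan can make the full 09:45-10:30 slot — that's 1.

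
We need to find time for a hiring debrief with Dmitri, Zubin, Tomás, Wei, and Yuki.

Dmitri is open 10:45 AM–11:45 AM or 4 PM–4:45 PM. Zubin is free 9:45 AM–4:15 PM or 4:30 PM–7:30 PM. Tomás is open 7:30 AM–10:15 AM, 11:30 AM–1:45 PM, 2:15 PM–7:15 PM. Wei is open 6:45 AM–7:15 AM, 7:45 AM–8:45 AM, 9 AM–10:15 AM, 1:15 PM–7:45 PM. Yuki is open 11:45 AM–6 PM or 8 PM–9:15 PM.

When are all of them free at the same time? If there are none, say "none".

Dmitri ∩ Zubin: 10:45-11:45, 16:00-16:15, 16:30-16:45.
Dmitri ∩ Zubin ∩ Tomás: 11:30-11:45, 16:00-16:15, 16:30-16:45.
Dmitri ∩ Zubin ∩ Tomás ∩ Wei: 16:00-16:15, 16:30-16:45.
Dmitri ∩ Zubin ∩ Tomás ∩ Wei ∩ Yuki: 16:00-16:15, 16:30-16:45.

16:00-16:15, 16:30-16:45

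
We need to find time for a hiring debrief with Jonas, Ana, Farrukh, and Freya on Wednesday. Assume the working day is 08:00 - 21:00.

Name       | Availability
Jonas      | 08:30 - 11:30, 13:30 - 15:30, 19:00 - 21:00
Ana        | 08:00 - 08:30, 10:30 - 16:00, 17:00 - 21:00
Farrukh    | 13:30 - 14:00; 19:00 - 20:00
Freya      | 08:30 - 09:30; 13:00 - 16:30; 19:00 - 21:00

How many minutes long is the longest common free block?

60

Jonas ∩ Ana: 10:30-11:30, 13:30-15:30, 19:00-21:00.
Jonas ∩ Ana ∩ Farrukh: 13:30-14:00, 19:00-20:00.
Jonas ∩ Ana ∩ Farrukh ∩ Freya: 13:30-14:00, 19:00-20:00.
The longest is 19:00-20:00 at 60 minutes.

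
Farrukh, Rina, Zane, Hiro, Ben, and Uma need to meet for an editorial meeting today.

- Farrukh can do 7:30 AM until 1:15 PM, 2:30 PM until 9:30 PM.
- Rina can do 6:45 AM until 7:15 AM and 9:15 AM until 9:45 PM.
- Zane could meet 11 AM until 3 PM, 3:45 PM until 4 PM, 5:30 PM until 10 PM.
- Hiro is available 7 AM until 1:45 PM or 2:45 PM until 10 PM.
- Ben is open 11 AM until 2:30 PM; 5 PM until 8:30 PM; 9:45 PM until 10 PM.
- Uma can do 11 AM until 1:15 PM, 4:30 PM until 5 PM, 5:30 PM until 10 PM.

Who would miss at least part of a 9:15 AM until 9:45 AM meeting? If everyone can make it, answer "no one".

Farrukh: free for 09:15-09:45. Rina: free for 09:15-09:45. Zane: not fully free for 09:15-09:45. Hiro: free for 09:15-09:45. Ben: not fully free for 09:15-09:45. Uma: not fully free for 09:15-09:45.

Ben, Uma, Zane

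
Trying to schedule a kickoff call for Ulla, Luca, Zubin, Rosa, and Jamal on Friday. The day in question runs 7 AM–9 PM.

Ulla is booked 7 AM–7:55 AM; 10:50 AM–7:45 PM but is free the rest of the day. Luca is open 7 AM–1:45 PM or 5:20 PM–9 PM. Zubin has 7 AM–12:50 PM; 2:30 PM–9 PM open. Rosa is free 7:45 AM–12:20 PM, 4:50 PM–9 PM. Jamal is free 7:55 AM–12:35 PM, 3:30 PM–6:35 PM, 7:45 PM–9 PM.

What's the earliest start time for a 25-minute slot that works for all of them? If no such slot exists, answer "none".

Ulla free: 07:55-10:50, 19:45-21:00 (invert busy blocks within the working day).
Luca free: 07:00-13:45, 17:20-21:00.
Zubin free: 07:00-12:50, 14:30-21:00.
Rosa free: 07:45-12:20, 16:50-21:00.
Jamal free: 07:55-12:35, 15:30-18:35, 19:45-21:00.
Ulla ∩ Luca: 07:55-10:50, 19:45-21:00.
Ulla ∩ Luca ∩ Zubin: 07:55-10:50, 19:45-21:00.
Ulla ∩ Luca ∩ Zubin ∩ Rosa: 07:55-10:50, 19:45-21:00.
Ulla ∩ Luca ∩ Zubin ∩ Rosa ∩ Jamal: 07:55-10:50, 19:45-21:00.
The first common window of at least 25 minutes is 07:55-10:50, so the earliest start is 07:55.

07:55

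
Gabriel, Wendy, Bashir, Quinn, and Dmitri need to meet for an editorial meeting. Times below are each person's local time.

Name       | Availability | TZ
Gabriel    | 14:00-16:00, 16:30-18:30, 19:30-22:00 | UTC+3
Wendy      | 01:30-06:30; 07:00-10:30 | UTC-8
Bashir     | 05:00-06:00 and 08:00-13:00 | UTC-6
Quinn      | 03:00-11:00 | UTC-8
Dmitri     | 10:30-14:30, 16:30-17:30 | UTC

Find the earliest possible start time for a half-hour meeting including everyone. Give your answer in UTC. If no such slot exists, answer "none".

Gabriel in UTC: 11:00-13:00, 13:30-15:30, 16:30-19:00 (subtract 3h to convert from UTC+3).
Wendy in UTC: 09:30-14:30, 15:00-18:30 (add 8h to convert from UTC-8).
Bashir in UTC: 11:00-12:00, 14:00-19:00 (add 6h to convert from UTC-6).
Quinn in UTC: 11:00-19:00 (add 8h to convert from UTC-8).
Dmitri in UTC: 10:30-14:30, 16:30-17:30.
Gabriel ∩ Wendy: 11:00-13:00, 13:30-14:30, 15:00-15:30, 16:30-18:30.
Gabriel ∩ Wendy ∩ Bashir: 11:00-12:00, 14:00-14:30, 15:00-15:30, 16:30-18:30.
Gabriel ∩ Wendy ∩ Bashir ∩ Quinn: 11:00-12:00, 14:00-14:30, 15:00-15:30, 16:30-18:30.
Gabriel ∩ Wendy ∩ Bashir ∩ Quinn ∩ Dmitri: 11:00-12:00, 14:00-14:30, 16:30-17:30.
The first common window of at least 30 minutes is 11:00-12:00, so the earliest start is 11:00.

11:00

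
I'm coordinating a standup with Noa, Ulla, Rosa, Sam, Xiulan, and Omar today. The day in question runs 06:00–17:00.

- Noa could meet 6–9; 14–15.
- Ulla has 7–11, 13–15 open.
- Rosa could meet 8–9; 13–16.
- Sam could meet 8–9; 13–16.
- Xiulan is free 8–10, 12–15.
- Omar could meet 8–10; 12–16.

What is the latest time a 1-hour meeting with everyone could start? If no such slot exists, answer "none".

Noa ∩ Ulla: 07:00-09:00, 14:00-15:00.
Noa ∩ Ulla ∩ Rosa: 08:00-09:00, 14:00-15:00.
Noa ∩ Ulla ∩ Rosa ∩ Sam: 08:00-09:00, 14:00-15:00.
Noa ∩ Ulla ∩ Rosa ∩ Sam ∩ Xiulan: 08:00-09:00, 14:00-15:00.
Noa ∩ Ulla ∩ Rosa ∩ Sam ∩ Xiulan ∩ Omar: 08:00-09:00, 14:00-15:00.
Those are the intersection windows.
The last common window of at least 60 minutes is 14:00-15:00; a 60-minute meeting can start as late as 14:00 and still end by 15:00.

14:00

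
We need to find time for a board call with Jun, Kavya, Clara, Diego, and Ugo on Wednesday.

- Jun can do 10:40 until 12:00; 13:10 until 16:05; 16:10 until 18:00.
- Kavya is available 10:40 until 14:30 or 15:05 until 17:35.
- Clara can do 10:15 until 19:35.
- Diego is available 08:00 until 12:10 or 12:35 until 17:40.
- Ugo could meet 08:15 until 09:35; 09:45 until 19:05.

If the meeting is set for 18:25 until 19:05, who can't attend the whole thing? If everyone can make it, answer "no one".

Jun: not fully free for 18:25-19:05. Kavya: not fully free for 18:25-19:05. Clara: free for 18:25-19:05. Diego: not fully free for 18:25-19:05. Ugo: free for 18:25-19:05.

Diego, Jun, Kavya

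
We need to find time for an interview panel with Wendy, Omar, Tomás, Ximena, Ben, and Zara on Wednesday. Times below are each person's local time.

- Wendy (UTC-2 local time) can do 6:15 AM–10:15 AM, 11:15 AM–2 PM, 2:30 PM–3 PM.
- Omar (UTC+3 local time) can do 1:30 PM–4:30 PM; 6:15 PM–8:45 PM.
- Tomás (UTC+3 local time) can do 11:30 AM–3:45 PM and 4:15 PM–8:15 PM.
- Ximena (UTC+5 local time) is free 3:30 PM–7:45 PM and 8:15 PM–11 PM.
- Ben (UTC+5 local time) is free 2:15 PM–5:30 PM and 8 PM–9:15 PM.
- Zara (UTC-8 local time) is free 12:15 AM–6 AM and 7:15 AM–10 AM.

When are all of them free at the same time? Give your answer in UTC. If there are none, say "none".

Wendy in UTC: 08:15-12:15, 13:15-16:00, 16:30-17:00 (add 2h to convert from UTC-2).
Omar in UTC: 10:30-13:30, 15:15-17:45 (subtract 3h to convert from UTC+3).
Tomás in UTC: 08:30-12:45, 13:15-17:15 (subtract 3h to convert from UTC+3).
Ximena in UTC: 10:30-14:45, 15:15-18:00 (subtract 5h to convert from UTC+5).
Ben in UTC: 09:15-12:30, 15:00-16:15 (subtract 5h to convert from UTC+5).
Zara in UTC: 08:15-14:00, 15:15-18:00 (add 8h to convert from UTC-8).
Wendy ∩ Omar: 10:30-12:15, 13:15-13:30, 15:15-16:00, 16:30-17:00.
Wendy ∩ Omar ∩ Tomás: 10:30-12:15, 13:15-13:30, 15:15-16:00, 16:30-17:00.
Wendy ∩ Omar ∩ Tomás ∩ Ximena: 10:30-12:15, 13:15-13:30, 15:15-16:00, 16:30-17:00.
Wendy ∩ Omar ∩ Tomás ∩ Ximena ∩ Ben: 10:30-12:15, 15:15-16:00.
Wendy ∩ Omar ∩ Tomás ∩ Ximena ∩ Ben ∩ Zara: 10:30-12:15, 15:15-16:00.

10:30-12:15, 15:15-16:00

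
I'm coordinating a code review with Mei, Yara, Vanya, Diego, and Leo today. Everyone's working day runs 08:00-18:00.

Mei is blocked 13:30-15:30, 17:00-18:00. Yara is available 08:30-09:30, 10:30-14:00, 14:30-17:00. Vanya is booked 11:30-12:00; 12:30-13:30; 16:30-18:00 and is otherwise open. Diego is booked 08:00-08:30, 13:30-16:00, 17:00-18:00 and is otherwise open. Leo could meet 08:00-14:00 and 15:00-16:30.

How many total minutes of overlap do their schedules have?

Mei free: 08:00-13:30, 15:30-17:00 (invert busy blocks within the working day).
Yara free: 08:30-09:30, 10:30-14:00, 14:30-17:00.
Vanya free: 08:00-11:30, 12:00-12:30, 13:30-16:30 (invert busy blocks within the working day).
Diego free: 08:30-13:30, 16:00-17:00 (invert busy blocks within the working day).
Leo free: 08:00-14:00, 15:00-16:30.
Mei ∩ Yara: 08:30-09:30, 10:30-13:30, 15:30-17:00.
Mei ∩ Yara ∩ Vanya: 08:30-09:30, 10:30-11:30, 12:00-12:30, 15:30-16:30.
Mei ∩ Yara ∩ Vanya ∩ Diego: 08:30-09:30, 10:30-11:30, 12:00-12:30, 16:00-16:30.
Mei ∩ Yara ∩ Vanya ∩ Diego ∩ Leo: 08:30-09:30, 10:30-11:30, 12:00-12:30, 16:00-16:30.
Summing the common windows: 60 + 60 + 30 + 30 = 180 minutes.

180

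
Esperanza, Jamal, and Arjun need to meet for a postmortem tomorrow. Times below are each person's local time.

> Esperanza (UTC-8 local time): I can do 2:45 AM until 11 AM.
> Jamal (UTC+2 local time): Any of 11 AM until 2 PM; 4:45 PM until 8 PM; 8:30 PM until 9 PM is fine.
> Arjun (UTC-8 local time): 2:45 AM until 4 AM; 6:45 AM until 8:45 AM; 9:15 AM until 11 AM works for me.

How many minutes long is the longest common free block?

120

Esperanza in UTC: 10:45-19:00 (add 8h to convert from UTC-8).
Jamal in UTC: 09:00-12:00, 14:45-18:00, 18:30-19:00 (subtract 2h to convert from UTC+2).
Arjun in UTC: 10:45-12:00, 14:45-16:45, 17:15-19:00 (add 8h to convert from UTC-8).
Esperanza ∩ Jamal: 10:45-12:00, 14:45-18:00, 18:30-19:00.
Esperanza ∩ Jamal ∩ Arjun: 10:45-12:00, 14:45-16:45, 17:15-18:00, 18:30-19:00.
Those are the intersection windows.
The longest is 14:45-16:45 at 120 minutes.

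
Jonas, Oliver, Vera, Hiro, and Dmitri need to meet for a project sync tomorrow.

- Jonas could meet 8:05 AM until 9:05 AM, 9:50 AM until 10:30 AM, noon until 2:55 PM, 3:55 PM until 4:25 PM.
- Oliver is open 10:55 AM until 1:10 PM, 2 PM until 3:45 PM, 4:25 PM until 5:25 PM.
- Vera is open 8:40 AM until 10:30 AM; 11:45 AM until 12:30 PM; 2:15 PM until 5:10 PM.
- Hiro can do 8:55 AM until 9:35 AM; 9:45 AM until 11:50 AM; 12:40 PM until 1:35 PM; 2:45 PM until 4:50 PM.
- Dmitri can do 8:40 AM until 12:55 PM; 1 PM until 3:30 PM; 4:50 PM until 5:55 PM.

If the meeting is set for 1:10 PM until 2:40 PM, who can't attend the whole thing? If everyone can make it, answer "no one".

Hiro, Oliver, Vera

Jonas: free for 13:10-14:40. Oliver: not fully free for 13:10-14:40. Vera: not fully free for 13:10-14:40. Hiro: not fully free for 13:10-14:40. Dmitri: free for 13:10-14:40.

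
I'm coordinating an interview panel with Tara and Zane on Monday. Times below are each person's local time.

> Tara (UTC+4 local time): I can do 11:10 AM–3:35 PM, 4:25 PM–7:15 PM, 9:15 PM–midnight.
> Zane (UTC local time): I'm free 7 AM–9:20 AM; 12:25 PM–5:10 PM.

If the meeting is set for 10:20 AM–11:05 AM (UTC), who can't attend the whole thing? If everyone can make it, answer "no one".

Zane

Tara in UTC: 07:10-11:35, 12:25-15:15, 17:15-20:00 (subtract 4h to convert from UTC+4).
Zane in UTC: 07:00-09:20, 12:25-17:10.
Tara: free for 10:20-11:05. Zane: not fully free for 10:20-11:05.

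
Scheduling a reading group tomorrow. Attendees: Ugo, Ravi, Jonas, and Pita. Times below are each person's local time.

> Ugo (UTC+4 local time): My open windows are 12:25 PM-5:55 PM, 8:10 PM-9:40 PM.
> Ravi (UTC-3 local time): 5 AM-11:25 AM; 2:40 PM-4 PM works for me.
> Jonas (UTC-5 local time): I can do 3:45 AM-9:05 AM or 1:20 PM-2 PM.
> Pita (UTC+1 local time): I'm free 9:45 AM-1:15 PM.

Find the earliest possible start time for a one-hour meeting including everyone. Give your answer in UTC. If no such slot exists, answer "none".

08:45

Ugo in UTC: 08:25-13:55, 16:10-17:40 (subtract 4h to convert from UTC+4).
Ravi in UTC: 08:00-14:25, 17:40-19:00 (add 3h to convert from UTC-3).
Jonas in UTC: 08:45-14:05, 18:20-19:00 (add 5h to convert from UTC-5).
Pita in UTC: 08:45-12:15 (subtract 1h to convert from UTC+1).
Ugo ∩ Ravi: 08:25-13:55.
Ugo ∩ Ravi ∩ Jonas: 08:45-13:55.
Ugo ∩ Ravi ∩ Jonas ∩ Pita: 08:45-12:15.
The first common window of at least 60 minutes is 08:45-12:15, so the earliest start is 08:45.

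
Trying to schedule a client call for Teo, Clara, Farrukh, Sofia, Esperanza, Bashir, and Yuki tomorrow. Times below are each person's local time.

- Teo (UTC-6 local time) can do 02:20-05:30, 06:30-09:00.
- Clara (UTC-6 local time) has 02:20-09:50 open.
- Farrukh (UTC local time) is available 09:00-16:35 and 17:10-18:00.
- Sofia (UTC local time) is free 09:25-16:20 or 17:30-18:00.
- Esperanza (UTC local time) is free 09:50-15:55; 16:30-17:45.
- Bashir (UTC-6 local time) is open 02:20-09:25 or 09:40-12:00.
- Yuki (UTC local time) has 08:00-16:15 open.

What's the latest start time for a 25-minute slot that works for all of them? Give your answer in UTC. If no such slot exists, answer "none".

14:35

Teo in UTC: 08:20-11:30, 12:30-15:00 (add 6h to convert from UTC-6).
Clara in UTC: 08:20-15:50 (add 6h to convert from UTC-6).
Farrukh in UTC: 09:00-16:35, 17:10-18:00.
Sofia in UTC: 09:25-16:20, 17:30-18:00.
Esperanza in UTC: 09:50-15:55, 16:30-17:45.
Bashir in UTC: 08:20-15:25, 15:40-18:00 (add 6h to convert from UTC-6).
Yuki in UTC: 08:00-16:15.
Teo ∩ Clara: 08:20-11:30, 12:30-15:00.
Teo ∩ Clara ∩ Farrukh: 09:00-11:30, 12:30-15:00.
Teo ∩ Clara ∩ Farrukh ∩ Sofia: 09:25-11:30, 12:30-15:00.
Teo ∩ Clara ∩ Farrukh ∩ Sofia ∩ Esperanza: 09:50-11:30, 12:30-15:00.
Teo ∩ Clara ∩ Farrukh ∩ Sofia ∩ Esperanza ∩ Bashir: 09:50-11:30, 12:30-15:00.
Teo ∩ Clara ∩ Farrukh ∩ Sofia ∩ Esperanza ∩ Bashir ∩ Yuki: 09:50-11:30, 12:30-15:00.
The last common window of at least 25 minutes is 12:30-15:00; a 25-minute meeting can start as late as 14:35 and still end by 15:00.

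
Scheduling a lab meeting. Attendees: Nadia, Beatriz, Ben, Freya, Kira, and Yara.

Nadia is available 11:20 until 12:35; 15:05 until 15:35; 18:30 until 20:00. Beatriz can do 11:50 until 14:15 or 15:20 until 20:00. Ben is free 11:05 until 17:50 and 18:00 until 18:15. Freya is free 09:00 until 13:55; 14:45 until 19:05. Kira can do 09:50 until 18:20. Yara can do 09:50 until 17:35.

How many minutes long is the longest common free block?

Nadia ∩ Beatriz: 11:50-12:35, 15:20-15:35, 18:30-20:00.
Nadia ∩ Beatriz ∩ Ben: 11:50-12:35, 15:20-15:35.
Nadia ∩ Beatriz ∩ Ben ∩ Freya: 11:50-12:35, 15:20-15:35.
Nadia ∩ Beatriz ∩ Ben ∩ Freya ∩ Kira: 11:50-12:35, 15:20-15:35.
Nadia ∩ Beatriz ∩ Ben ∩ Freya ∩ Kira ∩ Yara: 11:50-12:35, 15:20-15:35.
The longest is 11:50-12:35 at 45 minutes.

45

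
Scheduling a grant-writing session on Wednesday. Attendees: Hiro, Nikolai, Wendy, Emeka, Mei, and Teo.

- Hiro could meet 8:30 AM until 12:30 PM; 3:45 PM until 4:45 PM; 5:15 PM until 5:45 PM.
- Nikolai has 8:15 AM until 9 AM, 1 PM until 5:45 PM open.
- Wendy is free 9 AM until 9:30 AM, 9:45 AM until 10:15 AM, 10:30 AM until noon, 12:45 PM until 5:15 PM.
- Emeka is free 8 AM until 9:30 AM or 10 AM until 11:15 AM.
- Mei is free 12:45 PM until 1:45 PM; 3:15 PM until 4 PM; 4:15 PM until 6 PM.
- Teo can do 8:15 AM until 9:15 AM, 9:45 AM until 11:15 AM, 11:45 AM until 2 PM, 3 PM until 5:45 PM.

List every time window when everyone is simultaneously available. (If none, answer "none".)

Hiro ∩ Nikolai: 08:30-09:00, 15:45-16:45, 17:15-17:45.
Hiro ∩ Nikolai ∩ Wendy: 15:45-16:45.
Hiro ∩ Nikolai ∩ Wendy ∩ Emeka: ∅.
Hiro ∩ Nikolai ∩ Wendy ∩ Emeka ∩ Mei: ∅.
Hiro ∩ Nikolai ∩ Wendy ∩ Emeka ∩ Mei ∩ Teo: ∅.
There is no time when everyone is free.

none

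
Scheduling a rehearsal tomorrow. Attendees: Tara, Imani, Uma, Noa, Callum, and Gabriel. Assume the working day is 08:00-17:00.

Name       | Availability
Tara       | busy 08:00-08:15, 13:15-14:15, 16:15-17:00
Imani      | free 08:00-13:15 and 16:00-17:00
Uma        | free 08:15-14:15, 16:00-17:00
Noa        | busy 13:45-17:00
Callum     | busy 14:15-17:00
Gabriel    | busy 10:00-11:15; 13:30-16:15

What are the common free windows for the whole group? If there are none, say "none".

08:15-10:00, 11:15-13:15

Tara free: 08:15-13:15, 14:15-16:15 (invert busy blocks within the working day).
Imani free: 08:00-13:15, 16:00-17:00.
Uma free: 08:15-14:15, 16:00-17:00.
Noa free: 08:00-13:45 (invert busy blocks within the working day).
Callum free: 08:00-14:15 (invert busy blocks within the working day).
Gabriel free: 08:00-10:00, 11:15-13:30, 16:15-17:00 (invert busy blocks within the working day).
Tara ∩ Imani: 08:15-13:15, 16:00-16:15.
Tara ∩ Imani ∩ Uma: 08:15-13:15, 16:00-16:15.
Tara ∩ Imani ∩ Uma ∩ Noa: 08:15-13:15.
Tara ∩ Imani ∩ Uma ∩ Noa ∩ Callum: 08:15-13:15.
Tara ∩ Imani ∩ Uma ∩ Noa ∩ Callum ∩ Gabriel: 08:15-10:00, 11:15-13:15.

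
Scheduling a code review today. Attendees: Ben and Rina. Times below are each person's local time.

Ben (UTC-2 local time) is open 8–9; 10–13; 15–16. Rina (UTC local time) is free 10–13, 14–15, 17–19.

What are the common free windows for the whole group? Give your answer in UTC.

10:00-11:00, 12:00-13:00, 14:00-15:00, 17:00-18:00

Ben in UTC: 10:00-11:00, 12:00-15:00, 17:00-18:00 (add 2h to convert from UTC-2).
Rina in UTC: 10:00-13:00, 14:00-15:00, 17:00-19:00.
Ben ∩ Rina: 10:00-11:00, 12:00-13:00, 14:00-15:00, 17:00-18:00.
So the common availability across everyone is 10:00-11:00, 12:00-13:00, 14:00-15:00, 17:00-18:00.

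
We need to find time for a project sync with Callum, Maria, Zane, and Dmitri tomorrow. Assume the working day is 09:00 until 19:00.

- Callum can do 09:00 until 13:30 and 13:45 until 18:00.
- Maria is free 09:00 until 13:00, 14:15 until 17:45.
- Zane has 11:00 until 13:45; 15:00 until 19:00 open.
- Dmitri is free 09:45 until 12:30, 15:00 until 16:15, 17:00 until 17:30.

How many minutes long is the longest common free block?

90

Callum ∩ Maria: 09:00-13:00, 14:15-17:45.
Callum ∩ Maria ∩ Zane: 11:00-13:00, 15:00-17:45.
Callum ∩ Maria ∩ Zane ∩ Dmitri: 11:00-12:30, 15:00-16:15, 17:00-17:30.
The longest is 11:00-12:30 at 90 minutes.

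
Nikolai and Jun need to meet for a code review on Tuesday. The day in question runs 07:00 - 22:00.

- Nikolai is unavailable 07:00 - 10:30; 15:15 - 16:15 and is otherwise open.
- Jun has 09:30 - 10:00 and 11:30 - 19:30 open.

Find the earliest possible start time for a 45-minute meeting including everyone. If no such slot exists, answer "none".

11:30

Nikolai free: 10:30-15:15, 16:15-22:00 (invert busy blocks within the working day).
Jun free: 09:30-10:00, 11:30-19:30.
Nikolai ∩ Jun: 11:30-15:15, 16:15-19:30.
So the common availability across everyone is 11:30-15:15, 16:15-19:30.
The first common window of at least 45 minutes is 11:30-15:15, so the earliest start is 11:30.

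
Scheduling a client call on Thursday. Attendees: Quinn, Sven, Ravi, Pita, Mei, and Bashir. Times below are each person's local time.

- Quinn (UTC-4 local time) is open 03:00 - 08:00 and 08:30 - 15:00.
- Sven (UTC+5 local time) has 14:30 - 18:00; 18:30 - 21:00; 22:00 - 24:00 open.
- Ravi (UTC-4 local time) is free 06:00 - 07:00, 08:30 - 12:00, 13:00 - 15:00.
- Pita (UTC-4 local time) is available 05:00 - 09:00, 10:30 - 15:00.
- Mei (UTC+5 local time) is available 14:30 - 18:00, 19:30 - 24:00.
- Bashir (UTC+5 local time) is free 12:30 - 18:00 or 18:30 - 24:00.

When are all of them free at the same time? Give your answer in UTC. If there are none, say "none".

10:00-11:00, 12:30-13:00, 14:30-16:00, 17:00-19:00

Quinn in UTC: 07:00-12:00, 12:30-19:00 (add 4h to convert from UTC-4).
Sven in UTC: 09:30-13:00, 13:30-16:00, 17:00-19:00 (subtract 5h to convert from UTC+5).
Ravi in UTC: 10:00-11:00, 12:30-16:00, 17:00-19:00 (add 4h to convert from UTC-4).
Pita in UTC: 09:00-13:00, 14:30-19:00 (add 4h to convert from UTC-4).
Mei in UTC: 09:30-13:00, 14:30-19:00 (subtract 5h to convert from UTC+5).
Bashir in UTC: 07:30-13:00, 13:30-19:00 (subtract 5h to convert from UTC+5).
Quinn ∩ Sven: 09:30-12:00, 12:30-13:00, 13:30-16:00, 17:00-19:00.
Quinn ∩ Sven ∩ Ravi: 10:00-11:00, 12:30-13:00, 13:30-16:00, 17:00-19:00.
Quinn ∩ Sven ∩ Ravi ∩ Pita: 10:00-11:00, 12:30-13:00, 14:30-16:00, 17:00-19:00.
Quinn ∩ Sven ∩ Ravi ∩ Pita ∩ Mei: 10:00-11:00, 12:30-13:00, 14:30-16:00, 17:00-19:00.
Quinn ∩ Sven ∩ Ravi ∩ Pita ∩ Mei ∩ Bashir: 10:00-11:00, 12:30-13:00, 14:30-16:00, 17:00-19:00.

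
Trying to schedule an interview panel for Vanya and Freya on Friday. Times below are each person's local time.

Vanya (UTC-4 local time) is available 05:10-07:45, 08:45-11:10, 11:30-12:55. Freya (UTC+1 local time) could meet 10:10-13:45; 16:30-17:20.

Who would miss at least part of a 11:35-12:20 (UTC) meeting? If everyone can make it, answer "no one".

Vanya

Vanya in UTC: 09:10-11:45, 12:45-15:10, 15:30-16:55 (add 4h to convert from UTC-4).
Freya in UTC: 09:10-12:45, 15:30-16:20 (subtract 1h to convert from UTC+1).
Vanya: not fully free for 11:35-12:20. Freya: free for 11:35-12:20.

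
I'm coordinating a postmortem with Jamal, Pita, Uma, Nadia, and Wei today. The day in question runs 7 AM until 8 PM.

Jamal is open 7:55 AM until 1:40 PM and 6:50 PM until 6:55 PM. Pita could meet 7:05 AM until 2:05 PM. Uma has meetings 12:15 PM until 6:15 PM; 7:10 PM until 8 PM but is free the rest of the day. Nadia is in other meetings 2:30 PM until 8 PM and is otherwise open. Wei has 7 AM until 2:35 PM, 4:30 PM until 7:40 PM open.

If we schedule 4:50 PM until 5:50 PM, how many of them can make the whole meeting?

Jamal free: 07:55-13:40, 18:50-18:55.
Pita free: 07:05-14:05.
Uma free: 07:00-12:15, 18:15-19:10 (invert busy blocks within the working day).
Nadia free: 07:00-14:30 (invert busy blocks within the working day).
Wei free: 07:00-14:35, 16:30-19:40.
Wei can make the full 16:50-17:50 slot — that's 1.

1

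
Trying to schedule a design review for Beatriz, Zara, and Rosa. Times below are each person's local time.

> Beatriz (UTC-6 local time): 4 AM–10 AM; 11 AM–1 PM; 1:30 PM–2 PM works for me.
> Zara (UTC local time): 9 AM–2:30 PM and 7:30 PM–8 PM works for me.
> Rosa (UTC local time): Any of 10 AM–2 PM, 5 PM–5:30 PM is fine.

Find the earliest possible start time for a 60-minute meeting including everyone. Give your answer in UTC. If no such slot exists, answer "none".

Beatriz in UTC: 10:00-16:00, 17:00-19:00, 19:30-20:00 (add 6h to convert from UTC-6).
Zara in UTC: 09:00-14:30, 19:30-20:00.
Rosa in UTC: 10:00-14:00, 17:00-17:30.
Beatriz ∩ Zara: 10:00-14:30, 19:30-20:00.
Beatriz ∩ Zara ∩ Rosa: 10:00-14:00.
The first common window of at least 60 minutes is 10:00-14:00, so the earliest start is 10:00.

10:00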